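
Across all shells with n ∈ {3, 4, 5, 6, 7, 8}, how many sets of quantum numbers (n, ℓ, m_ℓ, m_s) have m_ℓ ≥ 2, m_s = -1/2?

For each n in the range, tally the orbitals obeying m_ℓ ≥ 2:
n=3 → 1; n=4 → 3; n=5 → 6; n=6 → 10; n=7 → 15; n=8 → 21.
Orbitals: 1 + 3 + 6 + 10 + 15 + 21 = 56. With m_s fixed to -1/2 there is one state per orbital, so 56 states.

56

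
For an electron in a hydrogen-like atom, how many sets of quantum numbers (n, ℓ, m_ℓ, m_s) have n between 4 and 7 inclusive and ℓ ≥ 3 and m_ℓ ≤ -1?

80

Count contributing orbitals for each principal shell:
n=4 → 3; n=5 → 7; n=6 → 12; n=7 → 18.
Orbitals: 3 + 7 + 12 + 18 = 40. Including both spin states (m_s = ±1/2) gives 2 × 40 = 80 states.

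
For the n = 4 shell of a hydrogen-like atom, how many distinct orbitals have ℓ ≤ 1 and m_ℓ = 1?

1

For n = 4, ℓ ranges over 0 … 3.
Per ℓ-value: ℓ=1 → 1.
Total orbitals: 1.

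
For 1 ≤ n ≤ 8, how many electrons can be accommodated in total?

Total orbitals = 1² + 2² + 3² + 4² + 5² + 6² + 7² + 8² = 204. Doubling for spin gives 408 electrons.

408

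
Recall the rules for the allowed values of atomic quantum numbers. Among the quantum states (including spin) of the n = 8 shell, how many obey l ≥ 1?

The n = 8 shell has l = 0 through 7; check each.
Orbitals with l ≥ 1, by l: l=1 → 3; l=2 → 5; l=3 → 7; l=4 → 9; l=5 → 11; l=6 → 13; l=7 → 15.
Orbitals: 3 + 5 + 7 + 9 + 11 + 13 + 15 = 63. Each orbital carries two spin states, so 63 × 2 = 126 states.

126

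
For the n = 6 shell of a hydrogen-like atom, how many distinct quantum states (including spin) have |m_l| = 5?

For n = 6, l ranges over 0 … 5.
Per l-value: l=5 → 2.
Orbitals: 2. Each orbital carries two spin states, so 2 × 2 = 4 states.

4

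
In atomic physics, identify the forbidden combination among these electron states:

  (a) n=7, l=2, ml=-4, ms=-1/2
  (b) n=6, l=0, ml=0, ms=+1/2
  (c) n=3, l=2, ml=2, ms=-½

(a) has |ml| = 4 > l = 2, violating −l ≤ ml ≤ l.
The remaining sets (b), (c) satisfy all four rules.

(a)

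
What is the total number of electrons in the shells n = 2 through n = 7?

278

Shell n has n² orbitals: 2²=4 + 3²=9 + 4²=16 + 5²=25 + 6²=36 + 7²=49 = 139 orbitals.
Two spin states per orbital: 2 × 139 = 278 electrons.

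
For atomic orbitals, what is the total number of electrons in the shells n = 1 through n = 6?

182

Shell n has n² orbitals: 1²=1 + 2²=4 + 3²=9 + 4²=16 + 5²=25 + 6²=36 = 91 orbitals.
Two spin states per orbital: 2 × 91 = 182 electrons.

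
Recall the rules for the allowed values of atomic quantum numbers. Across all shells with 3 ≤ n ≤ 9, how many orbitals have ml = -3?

21

For each n in the range, tally the orbitals obeying ml = -3:
n=4 → 1; n=5 → 2; n=6 → 3; n=7 → 4; n=8 → 5; n=9 → 6.
Total orbitals: 1 + 2 + 3 + 4 + 5 + 6 = 21.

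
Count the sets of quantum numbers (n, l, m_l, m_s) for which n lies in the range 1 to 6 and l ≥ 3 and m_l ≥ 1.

44

Go shell by shell, enumerating (l, m_l) with l ≥ 3 and m_l ≥ 1:
n=4 → 3; n=5 → 7; n=6 → 12.
Orbitals: 3 + 7 + 12 = 22. Including both spin states (m_s = ±1/2) gives 2 × 22 = 44 states.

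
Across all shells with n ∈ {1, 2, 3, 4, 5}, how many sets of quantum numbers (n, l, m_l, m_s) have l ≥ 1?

100

For each n in the range, tally the orbitals obeying l ≥ 1:
n=2 → 3; n=3 → 8; n=4 → 15; n=5 → 24.
Orbitals: 3 + 8 + 15 + 24 = 50. Including both spin states (m_s = ±1/2) gives 2 × 50 = 100 states.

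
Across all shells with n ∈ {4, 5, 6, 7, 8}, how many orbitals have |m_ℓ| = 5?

Count contributing orbitals for each principal shell:
n=6 → 2; n=7 → 4; n=8 → 6.
Total orbitals: 2 + 4 + 6 = 12.

12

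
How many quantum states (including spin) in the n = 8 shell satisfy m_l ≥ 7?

Go through l = 0, …, 7 (the values permitted for n = 8).
Per l-value: l=7 → 1.
Orbitals: 1. Each orbital carries two spin states, so 1 × 2 = 2 states.

2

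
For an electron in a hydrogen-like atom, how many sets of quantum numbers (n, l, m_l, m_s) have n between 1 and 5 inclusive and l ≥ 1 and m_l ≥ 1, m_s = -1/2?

20

Count contributing orbitals for each principal shell:
n=2 → 1; n=3 → 3; n=4 → 6; n=5 → 10.
Orbitals: 1 + 3 + 6 + 10 = 20. With m_s fixed to -1/2 there is one state per orbital, so 20 states.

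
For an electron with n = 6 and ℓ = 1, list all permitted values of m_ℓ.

m_ℓ takes every integer from −ℓ to +ℓ. With ℓ = 1 that gives the 3 values -1, 0, 1.

-1, 0, 1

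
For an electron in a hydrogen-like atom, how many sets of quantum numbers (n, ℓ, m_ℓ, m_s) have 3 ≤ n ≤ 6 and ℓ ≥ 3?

100

Work shell by shell — for each n, count the (ℓ, m_ℓ) pairs that satisfy ℓ ≥ 3:
n=4 → 7; n=5 → 16; n=6 → 27.
Orbitals: 7 + 16 + 27 = 50. Including both spin states (m_s = ±1/2) gives 2 × 50 = 100 states.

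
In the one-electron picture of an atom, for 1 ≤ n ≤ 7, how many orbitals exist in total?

140

Total orbitals = 1² + 2² + 3² + 4² + 5² + 6² + 7² = 140.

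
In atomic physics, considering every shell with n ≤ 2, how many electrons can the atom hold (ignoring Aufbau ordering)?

Total orbitals = 1² + 2² = 5. Doubling for spin gives 10 electrons.

10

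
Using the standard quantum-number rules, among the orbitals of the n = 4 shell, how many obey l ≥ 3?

The n = 4 shell has l = 0 through 3; check each.
Orbitals with l ≥ 3, by l: l=3 → 7.
Total orbitals: 7.

7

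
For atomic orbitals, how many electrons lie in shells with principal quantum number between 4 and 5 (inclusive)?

Shell n has n² orbitals: 4²=16 + 5²=25 = 41 orbitals.
Two spin states per orbital: 2 × 41 = 82 electrons.

82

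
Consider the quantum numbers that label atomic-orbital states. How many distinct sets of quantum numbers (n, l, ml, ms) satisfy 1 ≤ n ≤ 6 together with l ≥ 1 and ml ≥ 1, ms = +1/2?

35

Per-shell orbital counts meeting the constraint:
n=2 → 1; n=3 → 3; n=4 → 6; n=5 → 10; n=6 → 15.
Orbitals: 1 + 3 + 6 + 10 + 15 = 35. With ms fixed to +1/2 there is one state per orbital, so 35 states.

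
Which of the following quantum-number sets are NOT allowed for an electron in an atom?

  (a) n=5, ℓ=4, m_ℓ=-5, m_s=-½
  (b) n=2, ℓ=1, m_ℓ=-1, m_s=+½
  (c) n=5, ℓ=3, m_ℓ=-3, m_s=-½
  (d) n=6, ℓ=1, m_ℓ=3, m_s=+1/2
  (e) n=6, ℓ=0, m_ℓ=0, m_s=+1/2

(a) and (d)

(a) has |m_ℓ| = 5 > ℓ = 4, violating −ℓ ≤ m_ℓ ≤ ℓ.
(d) has |m_ℓ| = 3 > ℓ = 1, violating −ℓ ≤ m_ℓ ≤ ℓ.
The remaining sets (b), (c), (e) satisfy all four rules.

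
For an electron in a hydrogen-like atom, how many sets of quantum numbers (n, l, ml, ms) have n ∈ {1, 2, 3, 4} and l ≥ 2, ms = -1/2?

Per-shell orbital counts meeting the constraint:
n=3 → 5; n=4 → 12.
Orbitals: 5 + 12 = 17. With ms fixed to -1/2 there is one state per orbital, so 17 states.

17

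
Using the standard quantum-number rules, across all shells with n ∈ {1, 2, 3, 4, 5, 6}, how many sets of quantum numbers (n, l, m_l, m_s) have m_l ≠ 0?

140

For each n in the range, tally the orbitals obeying m_l ≠ 0:
n=2 → 2; n=3 → 6; n=4 → 12; n=5 → 20; n=6 → 30.
Orbitals: 2 + 6 + 12 + 20 + 30 = 70. Including both spin states (m_s = ±1/2) gives 2 × 70 = 140 states.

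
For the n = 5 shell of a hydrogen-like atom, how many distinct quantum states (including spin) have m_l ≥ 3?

With n = 5 the allowed l are 0, 1, …, 4.
Per l-value: l=3 → 1; l=4 → 2.
Orbitals: 1 + 2 = 3. Each orbital carries two spin states, so 3 × 2 = 6 states.

6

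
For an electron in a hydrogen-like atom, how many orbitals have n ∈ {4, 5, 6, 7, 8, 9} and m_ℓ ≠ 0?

Count contributing orbitals for each principal shell:
n=4 → 12; n=5 → 20; n=6 → 30; n=7 → 42; n=8 → 56; n=9 → 72.
Total orbitals: 12 + 20 + 30 + 42 + 56 + 72 = 232.

232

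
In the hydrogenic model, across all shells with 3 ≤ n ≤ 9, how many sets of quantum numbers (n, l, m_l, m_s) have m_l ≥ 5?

40

Work shell by shell — for each n, count the (l, m_l) pairs that satisfy m_l ≥ 5:
n=6 → 1; n=7 → 3; n=8 → 6; n=9 → 10.
Orbitals: 1 + 3 + 6 + 10 = 20. Including both spin states (m_s = ±1/2) gives 2 × 20 = 40 states.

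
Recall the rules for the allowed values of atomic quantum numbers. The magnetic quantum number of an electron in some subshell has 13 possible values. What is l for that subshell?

l = 6 (i)

m_l ranges over 2l+1 integers, so 2l+1 = 13 ⇒ l = 6.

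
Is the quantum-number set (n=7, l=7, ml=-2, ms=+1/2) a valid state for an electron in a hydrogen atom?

The orbital quantum number must satisfy 0 ≤ l ≤ n−1. With n = 7 the allowed l values are 0, 1, 2, 3, 4, 5, 6, so l = 7 is out of range.

No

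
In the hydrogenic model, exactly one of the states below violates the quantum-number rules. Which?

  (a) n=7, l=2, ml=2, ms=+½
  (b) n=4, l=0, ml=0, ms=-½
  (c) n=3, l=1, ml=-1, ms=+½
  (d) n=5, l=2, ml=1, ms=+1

(d)

(d) has ms = +1, but an electron's spin must be ±1/2.
The remaining sets (a), (b), (c) satisfy all four rules.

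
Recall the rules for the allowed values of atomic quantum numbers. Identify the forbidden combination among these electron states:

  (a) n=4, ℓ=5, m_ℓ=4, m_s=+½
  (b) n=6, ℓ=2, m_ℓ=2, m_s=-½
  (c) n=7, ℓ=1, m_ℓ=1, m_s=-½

(a) has ℓ = 5 ≥ n = 4, violating 0 ≤ ℓ ≤ n−1.
The remaining sets (b), (c) satisfy all four rules.

(a)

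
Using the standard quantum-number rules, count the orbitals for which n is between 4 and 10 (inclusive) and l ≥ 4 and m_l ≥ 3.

Work shell by shell — for each n, count the (l, m_l) pairs that satisfy l ≥ 4 and m_l ≥ 3:
n=5 → 2; n=6 → 5; n=7 → 9; n=8 → 14; n=9 → 20; n=10 → 27.
Total orbitals: 2 + 5 + 9 + 14 + 20 + 27 = 77.

77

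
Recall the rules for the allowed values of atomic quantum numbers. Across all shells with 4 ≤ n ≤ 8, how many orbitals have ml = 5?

6

Per-shell orbital counts meeting the constraint:
n=6 → 1; n=7 → 2; n=8 → 3.
Total orbitals: 1 + 2 + 3 = 6.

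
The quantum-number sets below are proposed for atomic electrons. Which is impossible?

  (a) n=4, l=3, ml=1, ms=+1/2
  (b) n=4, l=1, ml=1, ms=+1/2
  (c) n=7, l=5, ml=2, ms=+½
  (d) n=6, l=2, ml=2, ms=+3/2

(d)

(d) has ms = +3/2, but an electron's spin must be ±1/2.
The remaining sets (a), (b), (c) satisfy all four rules.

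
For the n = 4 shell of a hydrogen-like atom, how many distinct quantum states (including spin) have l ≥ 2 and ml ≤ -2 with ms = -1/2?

3

The n = 4 shell has l = 0 through 3; check each.
Contributions: l=2 → 1; l=3 → 2.
Orbitals: 1 + 2 = 3. With ms fixed to a single value there is one state per orbital, giving 3 states.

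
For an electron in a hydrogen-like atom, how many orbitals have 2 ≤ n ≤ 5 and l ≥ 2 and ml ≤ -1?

Go shell by shell, enumerating (l, ml) with l ≥ 2 and ml ≤ -1:
n=3 → 2; n=4 → 5; n=5 → 9.
Total orbitals: 2 + 5 + 9 = 16.

16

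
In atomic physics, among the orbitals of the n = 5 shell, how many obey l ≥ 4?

With n = 5 the allowed l are 0, 1, …, 4.
Per l-value: l=4 → 9.
Total orbitals: 9.

9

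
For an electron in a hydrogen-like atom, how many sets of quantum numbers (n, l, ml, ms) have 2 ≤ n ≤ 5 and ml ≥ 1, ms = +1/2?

Treat each shell separately and count matching orbitals:
n=2 → 1; n=3 → 3; n=4 → 6; n=5 → 10.
Orbitals: 1 + 3 + 6 + 10 = 20. With ms fixed to +1/2 there is one state per orbital, so 20 states.

20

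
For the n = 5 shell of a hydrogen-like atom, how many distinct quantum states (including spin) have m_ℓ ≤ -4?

With n = 5 the allowed ℓ are 0, 1, …, 4.
Contributions: ℓ=4 → 1.
Orbitals: 1. Each orbital carries two spin states, so 1 × 2 = 2 states.

2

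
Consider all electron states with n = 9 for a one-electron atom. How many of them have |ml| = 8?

Per l-value: l=8 → 2.
Orbitals: 2. Each orbital carries two spin states, so 2 × 2 = 4 states.

4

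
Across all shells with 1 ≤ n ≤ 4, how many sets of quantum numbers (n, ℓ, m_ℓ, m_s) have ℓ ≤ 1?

26

For each n in the range, tally the orbitals obeying ℓ ≤ 1:
n=1 → 1; n=2 → 4; n=3 → 4; n=4 → 4.
Orbitals: 1 + 4 + 4 + 4 = 13. Including both spin states (m_s = ±1/2) gives 2 × 13 = 26 states.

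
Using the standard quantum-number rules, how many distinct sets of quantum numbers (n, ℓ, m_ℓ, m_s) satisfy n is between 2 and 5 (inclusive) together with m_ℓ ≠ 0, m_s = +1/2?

40

Per-shell orbital counts meeting the constraint:
n=2 → 2; n=3 → 6; n=4 → 12; n=5 → 20.
Orbitals: 2 + 6 + 12 + 20 = 40. With m_s fixed to +1/2 there is one state per orbital, so 40 states.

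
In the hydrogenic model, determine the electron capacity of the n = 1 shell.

A shell holds 2n² electrons: 2 × 1² = 2 × 1 = 2.

2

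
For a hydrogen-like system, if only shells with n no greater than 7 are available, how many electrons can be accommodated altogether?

Total orbitals = 1² + 2² + 3² + 4² + 5² + 6² + 7² = 140. Doubling for spin gives 280 electrons.

280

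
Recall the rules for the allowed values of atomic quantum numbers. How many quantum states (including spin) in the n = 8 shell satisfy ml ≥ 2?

With n = 8 the allowed l are 0, 1, …, 7.
The (l, ml) pairs meeting ml ≥ 2 give: l=2 → 1; l=3 → 2; l=4 → 3; l=5 → 4; l=6 → 5; l=7 → 6.
Orbitals: 1 + 2 + 3 + 4 + 5 + 6 = 21. Each orbital carries two spin states, so 21 × 2 = 42 states.

42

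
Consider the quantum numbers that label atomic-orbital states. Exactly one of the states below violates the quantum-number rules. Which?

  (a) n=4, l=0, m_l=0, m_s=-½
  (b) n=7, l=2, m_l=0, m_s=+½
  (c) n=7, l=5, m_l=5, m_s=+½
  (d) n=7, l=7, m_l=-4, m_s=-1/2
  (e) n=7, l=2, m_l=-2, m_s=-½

(d) has l = 7 ≥ n = 7, violating 0 ≤ l ≤ n−1.
The remaining sets (a), (b), (c), (e) satisfy all four rules.

(d)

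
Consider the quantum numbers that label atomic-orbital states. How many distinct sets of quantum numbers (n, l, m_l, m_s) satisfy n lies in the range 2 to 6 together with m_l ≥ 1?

Work shell by shell — for each n, count the (l, m_l) pairs that satisfy m_l ≥ 1:
n=2 → 1; n=3 → 3; n=4 → 6; n=5 → 10; n=6 → 15.
Orbitals: 1 + 3 + 6 + 10 + 15 = 35. Including both spin states (m_s = ±1/2) gives 2 × 35 = 70 states.

70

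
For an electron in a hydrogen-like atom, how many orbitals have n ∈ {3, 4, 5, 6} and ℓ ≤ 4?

For each n in the range, tally the orbitals obeying ℓ ≤ 4:
n=3 → 9; n=4 → 16; n=5 → 25; n=6 → 25.
Total orbitals: 9 + 16 + 25 + 25 = 75.

75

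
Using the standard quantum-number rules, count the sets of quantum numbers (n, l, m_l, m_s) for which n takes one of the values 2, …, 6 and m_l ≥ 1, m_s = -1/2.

Per-shell orbital counts meeting the constraint:
n=2 → 1; n=3 → 3; n=4 → 6; n=5 → 10; n=6 → 15.
Orbitals: 1 + 3 + 6 + 10 + 15 = 35. With m_s fixed to -1/2 there is one state per orbital, so 35 states.

35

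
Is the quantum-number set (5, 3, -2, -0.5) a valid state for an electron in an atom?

n = 5 is a positive integer. l = 3 satisfies 0 ≤ l ≤ n−1 = 4. ml = -2 lies in the range −l … +l (here −3 … 3). ms = -1/2 is one of ±1/2.
All four constraints are satisfied.

Yes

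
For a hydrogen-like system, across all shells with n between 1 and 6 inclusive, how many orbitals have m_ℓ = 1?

Go shell by shell, enumerating (ℓ, m_ℓ) with m_ℓ = 1:
n=2 → 1; n=3 → 2; n=4 → 3; n=5 → 4; n=6 → 5.
Total orbitals: 1 + 2 + 3 + 4 + 5 = 15.

15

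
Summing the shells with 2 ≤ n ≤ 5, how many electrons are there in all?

108

Shell n has n² orbitals: 2²=4 + 3²=9 + 4²=16 + 5²=25 = 54 orbitals.
Two spin states per orbital: 2 × 54 = 108 electrons.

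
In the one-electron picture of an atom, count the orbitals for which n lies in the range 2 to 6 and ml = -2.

10

Count contributing orbitals for each principal shell:
n=3 → 1; n=4 → 2; n=5 → 3; n=6 → 4.
Total orbitals: 1 + 2 + 3 + 4 = 10.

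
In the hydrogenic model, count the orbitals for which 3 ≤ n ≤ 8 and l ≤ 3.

89

For each n in the range, tally the orbitals obeying l ≤ 3:
n=3 → 9; n=4 → 16; n=5 → 16; n=6 → 16; n=7 → 16; n=8 → 16.
Total orbitals: 9 + 16 + 16 + 16 + 16 + 16 = 89.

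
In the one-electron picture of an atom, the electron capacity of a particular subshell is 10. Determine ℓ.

ℓ = 2 (d)

2(2ℓ+1) = 10 ⇒ 2ℓ+1 = 5 ⇒ ℓ = 2.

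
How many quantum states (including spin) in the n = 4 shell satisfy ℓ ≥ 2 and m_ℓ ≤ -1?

10

The (ℓ, m_ℓ) pairs meeting ℓ ≥ 2 and m_ℓ ≤ -1 give: ℓ=2 → 2; ℓ=3 → 3.
Orbitals: 2 + 3 = 5. Each orbital carries two spin states, so 5 × 2 = 10 states.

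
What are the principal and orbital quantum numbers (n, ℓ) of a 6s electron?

n = 6, ℓ = 0

The leading integer gives n = 6; the letter 's' means ℓ = 0.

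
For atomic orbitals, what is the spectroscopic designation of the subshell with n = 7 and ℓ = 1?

ℓ = 1 corresponds to the letter 'p', so the subshell is 7p.

7p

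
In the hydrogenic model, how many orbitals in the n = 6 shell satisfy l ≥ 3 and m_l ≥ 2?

9

With n = 6 the allowed l are 0, 1, …, 5.
Contributions: l=3 → 2; l=4 → 3; l=5 → 4.
Total orbitals: 2 + 3 + 4 = 9.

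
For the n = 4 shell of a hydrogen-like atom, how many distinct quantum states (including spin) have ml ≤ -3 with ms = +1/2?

With n = 4 the allowed l are 0, 1, …, 3.
Orbitals with ml ≤ -3, by l: l=3 → 1.
Orbitals: 1. With ms fixed to a single value there is one state per orbital, giving 1 state.

1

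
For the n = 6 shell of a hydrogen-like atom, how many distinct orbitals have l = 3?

Per l-value: l=3 → 7.
Total orbitals: 7.

7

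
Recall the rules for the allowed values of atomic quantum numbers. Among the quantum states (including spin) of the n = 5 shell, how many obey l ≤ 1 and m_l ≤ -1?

Go through l = 0, …, 4 (the values permitted for n = 5).
The (l, m_l) pairs meeting l ≤ 1 and m_l ≤ -1 give: l=1 → 1.
Orbitals: 1. Each orbital carries two spin states, so 1 × 2 = 2 states.

2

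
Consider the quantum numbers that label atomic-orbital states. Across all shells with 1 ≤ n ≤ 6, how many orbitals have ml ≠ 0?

70

Per-shell orbital counts meeting the constraint:
n=2 → 2; n=3 → 6; n=4 → 12; n=5 → 20; n=6 → 30.
Total orbitals: 2 + 6 + 12 + 20 + 30 = 70.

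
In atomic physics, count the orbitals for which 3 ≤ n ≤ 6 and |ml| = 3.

12

Treat each shell separately and count matching orbitals:
n=4 → 2; n=5 → 4; n=6 → 6.
Total orbitals: 2 + 4 + 6 = 12.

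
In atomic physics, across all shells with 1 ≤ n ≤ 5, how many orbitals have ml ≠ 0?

40

Count contributing orbitals for each principal shell:
n=2 → 2; n=3 → 6; n=4 → 12; n=5 → 20.
Total orbitals: 2 + 6 + 12 + 20 = 40.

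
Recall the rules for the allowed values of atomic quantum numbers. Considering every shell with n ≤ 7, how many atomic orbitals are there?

Total orbitals = 1² + 2² + 3² + 4² + 5² + 6² + 7² = 140.

140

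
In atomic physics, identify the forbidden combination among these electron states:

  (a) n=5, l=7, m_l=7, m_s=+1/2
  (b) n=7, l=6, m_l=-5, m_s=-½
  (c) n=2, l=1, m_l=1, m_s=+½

(a) has l = 7 ≥ n = 5, violating 0 ≤ l ≤ n−1.
The remaining sets (b), (c) satisfy all four rules.

(a)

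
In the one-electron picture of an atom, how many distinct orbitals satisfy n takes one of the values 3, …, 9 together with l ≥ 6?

86

Treat each shell separately and count matching orbitals:
n=7 → 13; n=8 → 28; n=9 → 45.
Total orbitals: 13 + 28 + 45 = 86.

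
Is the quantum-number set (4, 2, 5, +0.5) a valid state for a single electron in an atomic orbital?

Invalid

The magnetic quantum number must satisfy −ℓ ≤ m_ℓ ≤ ℓ. With ℓ = 2, m_ℓ can only be -2, -1, 0, 1, 2, so m_ℓ = 5 is forbidden.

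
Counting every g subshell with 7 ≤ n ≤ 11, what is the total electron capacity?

A g subshell (l = 4) exists for every n ≥ 5, so shells n = 7, 8, 9, 10, 11 each contribute one — 5 subshells.
Since each g subshell holds 2(2·4+1) = 18 electrons, the total is 5 × 18 = 90.

90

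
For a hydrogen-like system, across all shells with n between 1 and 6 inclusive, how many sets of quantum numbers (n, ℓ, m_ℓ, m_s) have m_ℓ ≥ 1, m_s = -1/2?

For each n in the range, tally the orbitals obeying m_ℓ ≥ 1:
n=2 → 1; n=3 → 3; n=4 → 6; n=5 → 10; n=6 → 15.
Orbitals: 1 + 3 + 6 + 10 + 15 = 35. With m_s fixed to -1/2 there is one state per orbital, so 35 states.

35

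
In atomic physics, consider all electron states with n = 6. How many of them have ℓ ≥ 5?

The n = 6 shell has ℓ = 0 through 5; check each.
Orbitals with ℓ ≥ 5, by ℓ: ℓ=5 → 11.
Orbitals: 11. Each orbital carries two spin states, so 11 × 2 = 22 states.

22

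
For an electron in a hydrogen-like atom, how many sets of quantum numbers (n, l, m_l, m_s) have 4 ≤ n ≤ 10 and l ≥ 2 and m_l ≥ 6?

40

Count contributing orbitals for each principal shell:
n=7 → 1; n=8 → 3; n=9 → 6; n=10 → 10.
Orbitals: 1 + 3 + 6 + 10 = 20. Including both spin states (m_s = ±1/2) gives 2 × 20 = 40 states.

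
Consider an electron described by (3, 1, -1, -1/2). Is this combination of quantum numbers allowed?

Valid

n = 3 is a positive integer. ℓ = 1 satisfies 0 ≤ ℓ ≤ n−1 = 2. m_ℓ = -1 lies in the range −ℓ … +ℓ (here −1 … 1). m_s = -1/2 is one of ±1/2.
All four constraints are satisfied.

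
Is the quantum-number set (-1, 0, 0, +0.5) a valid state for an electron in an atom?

The principal quantum number must be a positive integer (n ≥ 1), but here n = -1.

No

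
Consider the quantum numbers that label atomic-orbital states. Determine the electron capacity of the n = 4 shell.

32

A shell holds 2n² electrons: 2 × 4² = 2 × 16 = 32.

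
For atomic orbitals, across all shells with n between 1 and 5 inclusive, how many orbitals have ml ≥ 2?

Per-shell orbital counts meeting the constraint:
n=3 → 1; n=4 → 3; n=5 → 6.
Total orbitals: 1 + 3 + 6 = 10.

10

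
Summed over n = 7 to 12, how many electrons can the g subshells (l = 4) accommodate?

108

A g subshell (l = 4) exists for every n ≥ 5, so shells n = 7, 8, 9, 10, 11, 12 each contribute one — 6 subshells.
Since each g subshell holds 2(2·4+1) = 18 electrons, the total is 6 × 18 = 108.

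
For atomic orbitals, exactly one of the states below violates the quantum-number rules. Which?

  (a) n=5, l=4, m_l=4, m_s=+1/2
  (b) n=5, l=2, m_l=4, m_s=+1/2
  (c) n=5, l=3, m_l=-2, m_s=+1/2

(b)

(b) has |m_l| = 4 > l = 2, violating −l ≤ m_l ≤ l.
The remaining sets (a), (c) satisfy all four rules.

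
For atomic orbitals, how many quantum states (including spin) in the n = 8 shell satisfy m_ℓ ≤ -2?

Orbitals with m_ℓ ≤ -2, by ℓ: ℓ=2 → 1; ℓ=3 → 2; ℓ=4 → 3; ℓ=5 → 4; ℓ=6 → 5; ℓ=7 → 6.
Orbitals: 1 + 2 + 3 + 4 + 5 + 6 = 21. Each orbital carries two spin states, so 21 × 2 = 42 states.

42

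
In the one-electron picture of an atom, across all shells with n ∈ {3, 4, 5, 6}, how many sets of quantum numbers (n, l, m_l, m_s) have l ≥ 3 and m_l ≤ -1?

Go shell by shell, enumerating (l, m_l) with l ≥ 3 and m_l ≤ -1:
n=4 → 3; n=5 → 7; n=6 → 12.
Orbitals: 3 + 7 + 12 = 22. Including both spin states (m_s = ±1/2) gives 2 × 22 = 44 states.

44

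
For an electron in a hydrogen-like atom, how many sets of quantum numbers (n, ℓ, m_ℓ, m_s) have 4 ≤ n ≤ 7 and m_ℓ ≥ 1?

Work shell by shell — for each n, count the (ℓ, m_ℓ) pairs that satisfy m_ℓ ≥ 1:
n=4 → 6; n=5 → 10; n=6 → 15; n=7 → 21.
Orbitals: 6 + 10 + 15 + 21 = 52. Including both spin states (m_s = ±1/2) gives 2 × 52 = 104 states.

104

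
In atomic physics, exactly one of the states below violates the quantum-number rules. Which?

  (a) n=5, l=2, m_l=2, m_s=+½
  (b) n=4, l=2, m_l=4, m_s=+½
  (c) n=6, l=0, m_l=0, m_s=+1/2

(b) has |m_l| = 4 > l = 2, violating −l ≤ m_l ≤ l.
The remaining sets (a), (c) satisfy all four rules.

(b)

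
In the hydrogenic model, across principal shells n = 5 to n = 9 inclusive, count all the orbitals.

255

Shell n has n² orbitals: 5²=25 + 6²=36 + 7²=49 + 8²=64 + 9²=81 = 255 orbitals.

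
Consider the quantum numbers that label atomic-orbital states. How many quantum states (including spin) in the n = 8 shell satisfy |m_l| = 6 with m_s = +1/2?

4

The n = 8 shell has l = 0 through 7; check each.
The (l, m_l) pairs meeting |m_l| = 6 give: l=6 → 2; l=7 → 2.
Orbitals: 2 + 2 = 4. With m_s fixed to a single value there is one state per orbital, giving 4 states.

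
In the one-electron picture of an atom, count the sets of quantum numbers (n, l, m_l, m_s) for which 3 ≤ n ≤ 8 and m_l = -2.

42

Per-shell orbital counts meeting the constraint:
n=3 → 1; n=4 → 2; n=5 → 3; n=6 → 4; n=7 → 5; n=8 → 6.
Orbitals: 1 + 2 + 3 + 4 + 5 + 6 = 21. Including both spin states (m_s = ±1/2) gives 2 × 21 = 42 states.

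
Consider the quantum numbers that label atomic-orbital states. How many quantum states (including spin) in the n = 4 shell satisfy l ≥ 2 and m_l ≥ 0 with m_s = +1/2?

With n = 4 the allowed l are 0, 1, …, 3.
Orbitals with l ≥ 2 and m_l ≥ 0, by l: l=2 → 3; l=3 → 4.
Orbitals: 3 + 4 = 7. With m_s fixed to a single value there is one state per orbital, giving 7 states.

7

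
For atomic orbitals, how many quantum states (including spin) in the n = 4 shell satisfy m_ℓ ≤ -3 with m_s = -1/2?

For n = 4, ℓ ranges over 0 … 3.
The (ℓ, m_ℓ) pairs meeting m_ℓ ≤ -3 give: ℓ=3 → 1.
Orbitals: 1. With m_s fixed to a single value there is one state per orbital, giving 1 state.

1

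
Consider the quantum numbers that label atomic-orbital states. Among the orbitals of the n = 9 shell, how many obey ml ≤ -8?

1

The (l, ml) pairs meeting ml ≤ -8 give: l=8 → 1.
Total orbitals: 1.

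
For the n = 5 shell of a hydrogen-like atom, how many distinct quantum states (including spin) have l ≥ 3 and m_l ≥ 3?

6

The (l, m_l) pairs meeting l ≥ 3 and m_l ≥ 3 give: l=3 → 1; l=4 → 2.
Orbitals: 1 + 2 = 3. Each orbital carries two spin states, so 3 × 2 = 6 states.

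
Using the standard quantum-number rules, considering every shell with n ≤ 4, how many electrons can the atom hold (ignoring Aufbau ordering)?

60

Total orbitals = 1² + 2² + 3² + 4² = 30. Doubling for spin gives 60 electrons.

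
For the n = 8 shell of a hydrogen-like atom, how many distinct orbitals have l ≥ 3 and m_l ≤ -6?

The (l, m_l) pairs meeting l ≥ 3 and m_l ≤ -6 give: l=6 → 1; l=7 → 2.
Total orbitals: 1 + 2 = 3.

3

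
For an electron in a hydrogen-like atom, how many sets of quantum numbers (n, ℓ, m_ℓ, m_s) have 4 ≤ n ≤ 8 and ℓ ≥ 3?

290

Count contributing orbitals for each principal shell:
n=4 → 7; n=5 → 16; n=6 → 27; n=7 → 40; n=8 → 55.
Orbitals: 7 + 16 + 27 + 40 + 55 = 145. Including both spin states (m_s = ±1/2) gives 2 × 145 = 290 states.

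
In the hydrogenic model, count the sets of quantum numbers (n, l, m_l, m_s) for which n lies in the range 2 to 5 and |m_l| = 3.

Work shell by shell — for each n, count the (l, m_l) pairs that satisfy |m_l| = 3:
n=4 → 2; n=5 → 4.
Orbitals: 2 + 4 = 6. Including both spin states (m_s = ±1/2) gives 2 × 6 = 12 states.

12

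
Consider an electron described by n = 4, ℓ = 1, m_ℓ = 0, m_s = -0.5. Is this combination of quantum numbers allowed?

Yes

n = 4 is a positive integer. ℓ = 1 satisfies 0 ≤ ℓ ≤ n−1 = 3. m_ℓ = 0 lies in the range −ℓ … +ℓ (here −1 … 1). m_s = -1/2 is one of ±1/2.
All four constraints are satisfied.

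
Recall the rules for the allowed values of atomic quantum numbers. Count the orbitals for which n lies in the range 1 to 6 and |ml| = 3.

Work shell by shell — for each n, count the (l, ml) pairs that satisfy |ml| = 3:
n=4 → 2; n=5 → 4; n=6 → 6.
Total orbitals: 2 + 4 + 6 = 12.

12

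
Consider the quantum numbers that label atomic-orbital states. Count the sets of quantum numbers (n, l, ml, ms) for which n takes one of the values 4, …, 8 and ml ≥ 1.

160

Treat each shell separately and count matching orbitals:
n=4 → 6; n=5 → 10; n=6 → 15; n=7 → 21; n=8 → 28.
Orbitals: 6 + 10 + 15 + 21 + 28 = 80. Including both spin states (ms = ±1/2) gives 2 × 80 = 160 states.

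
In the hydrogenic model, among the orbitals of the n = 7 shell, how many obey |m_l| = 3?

The n = 7 shell has l = 0 through 6; check each.
Orbitals with |m_l| = 3, by l: l=3 → 2; l=4 → 2; l=5 → 2; l=6 → 2.
Total orbitals: 2 + 2 + 2 + 2 = 8.

8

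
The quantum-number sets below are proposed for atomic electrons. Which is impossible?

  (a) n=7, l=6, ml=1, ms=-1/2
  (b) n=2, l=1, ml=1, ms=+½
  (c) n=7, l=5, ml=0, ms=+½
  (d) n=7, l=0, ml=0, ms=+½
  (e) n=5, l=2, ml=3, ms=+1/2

(e)

(e) has |ml| = 3 > l = 2, violating −l ≤ ml ≤ l.
The remaining sets (a), (b), (c), (d) satisfy all four rules.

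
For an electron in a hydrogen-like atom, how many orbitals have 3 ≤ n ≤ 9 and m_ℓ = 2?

For each n in the range, tally the orbitals obeying m_ℓ = 2:
n=3 → 1; n=4 → 2; n=5 → 3; n=6 → 4; n=7 → 5; n=8 → 6; n=9 → 7.
Total orbitals: 1 + 2 + 3 + 4 + 5 + 6 + 7 = 28.

28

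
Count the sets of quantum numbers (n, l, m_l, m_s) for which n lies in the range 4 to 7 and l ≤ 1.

Per-shell orbital counts meeting the constraint:
n=4 → 4; n=5 → 4; n=6 → 4; n=7 → 4.
Orbitals: 4 + 4 + 4 + 4 = 16. Including both spin states (m_s = ±1/2) gives 2 × 16 = 32 states.

32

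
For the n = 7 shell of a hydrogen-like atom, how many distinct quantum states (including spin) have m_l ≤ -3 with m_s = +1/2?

10

The n = 7 shell has l = 0 through 6; check each.
Orbitals with m_l ≤ -3, by l: l=3 → 1; l=4 → 2; l=5 → 3; l=6 → 4.
Orbitals: 1 + 2 + 3 + 4 = 10. With m_s fixed to a single value there is one state per orbital, giving 10 states.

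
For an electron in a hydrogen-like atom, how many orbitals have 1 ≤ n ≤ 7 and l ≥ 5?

Work shell by shell — for each n, count the (l, ml) pairs that satisfy l ≥ 5:
n=6 → 11; n=7 → 24.
Total orbitals: 11 + 24 = 35.

35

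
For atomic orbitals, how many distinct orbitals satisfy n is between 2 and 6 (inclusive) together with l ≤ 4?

79

Count contributing orbitals for each principal shell:
n=2 → 4; n=3 → 9; n=4 → 16; n=5 → 25; n=6 → 25.
Total orbitals: 4 + 9 + 16 + 25 + 25 = 79.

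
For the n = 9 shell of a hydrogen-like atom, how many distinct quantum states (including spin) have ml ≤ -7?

6

Go through l = 0, …, 8 (the values permitted for n = 9).
Per l-value: l=7 → 1; l=8 → 2.
Orbitals: 1 + 2 = 3. Each orbital carries two spin states, so 3 × 2 = 6 states.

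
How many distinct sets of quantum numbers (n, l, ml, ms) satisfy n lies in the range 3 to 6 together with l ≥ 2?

140

Count contributing orbitals for each principal shell:
n=3 → 5; n=4 → 12; n=5 → 21; n=6 → 32.
Orbitals: 5 + 12 + 21 + 32 = 70. Including both spin states (ms = ±1/2) gives 2 × 70 = 140 states.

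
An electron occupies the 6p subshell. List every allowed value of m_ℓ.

-1, 0, 1

The 6p subshell has ℓ = 1, and m_ℓ takes every integer from −ℓ to +ℓ. With ℓ = 1 that gives the 3 values -1, 0, 1.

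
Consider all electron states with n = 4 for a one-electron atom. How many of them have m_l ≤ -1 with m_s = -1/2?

6

The n = 4 shell has l = 0 through 3; check each.
Orbitals with m_l ≤ -1, by l: l=1 → 1; l=2 → 2; l=3 → 3.
Orbitals: 1 + 2 + 3 = 6. With m_s fixed to a single value there is one state per orbital, giving 6 states.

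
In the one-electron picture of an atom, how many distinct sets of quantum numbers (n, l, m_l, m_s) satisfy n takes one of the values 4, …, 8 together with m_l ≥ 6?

8

Per-shell orbital counts meeting the constraint:
n=7 → 1; n=8 → 3.
Orbitals: 1 + 3 = 4. Including both spin states (m_s = ±1/2) gives 2 × 4 = 8 states.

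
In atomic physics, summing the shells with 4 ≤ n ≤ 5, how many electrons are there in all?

Shell n has n² orbitals: 4²=16 + 5²=25 = 41 orbitals.
Two spin states per orbital: 2 × 41 = 82 electrons.

82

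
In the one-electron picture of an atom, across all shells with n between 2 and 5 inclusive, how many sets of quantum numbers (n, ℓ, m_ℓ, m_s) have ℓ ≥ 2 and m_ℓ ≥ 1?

Count contributing orbitals for each principal shell:
n=3 → 2; n=4 → 5; n=5 → 9.
Orbitals: 2 + 5 + 9 = 16. Including both spin states (m_s = ±1/2) gives 2 × 16 = 32 states.

32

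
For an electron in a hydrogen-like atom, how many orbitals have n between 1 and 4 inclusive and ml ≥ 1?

10

For each n in the range, tally the orbitals obeying ml ≥ 1:
n=2 → 1; n=3 → 3; n=4 → 6.
Total orbitals: 1 + 3 + 6 = 10.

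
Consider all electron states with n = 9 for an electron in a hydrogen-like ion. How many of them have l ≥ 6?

Go through l = 0, …, 8 (the values permitted for n = 9).
Orbitals with l ≥ 6, by l: l=6 → 13; l=7 → 15; l=8 → 17.
Orbitals: 13 + 15 + 17 = 45. Each orbital carries two spin states, so 45 × 2 = 90 states.

90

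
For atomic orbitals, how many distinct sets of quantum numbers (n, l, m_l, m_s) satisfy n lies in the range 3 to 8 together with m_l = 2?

42

Treat each shell separately and count matching orbitals:
n=3 → 1; n=4 → 2; n=5 → 3; n=6 → 4; n=7 → 5; n=8 → 6.
Orbitals: 1 + 2 + 3 + 4 + 5 + 6 = 21. Including both spin states (m_s = ±1/2) gives 2 × 21 = 42 states.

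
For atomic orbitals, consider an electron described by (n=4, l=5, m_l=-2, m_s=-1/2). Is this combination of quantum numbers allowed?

No

The orbital quantum number must satisfy 0 ≤ l ≤ n−1. With n = 4 the allowed l values are 0, 1, 2, 3, so l = 5 is out of range.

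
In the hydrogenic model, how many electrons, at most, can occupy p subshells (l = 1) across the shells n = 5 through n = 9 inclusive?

A p subshell (l = 1) exists for every n ≥ 2, so shells n = 5, 6, 7, 8, 9 each contribute one — 5 subshells.
Since each p subshell holds 2(2·1+1) = 6 electrons, the total is 5 × 6 = 30.

30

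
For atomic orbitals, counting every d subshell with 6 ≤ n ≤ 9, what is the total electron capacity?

40

A d subshell (ℓ = 2) exists for every n ≥ 3, so shells n = 6, 7, 8, 9 each contribute one — 4 subshells.
Since each d subshell holds 2(2·2+1) = 10 electrons, the total is 4 × 10 = 40.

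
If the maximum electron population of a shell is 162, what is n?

2n² = 162 ⇒ n² = 81 ⇒ n = 9.

n = 9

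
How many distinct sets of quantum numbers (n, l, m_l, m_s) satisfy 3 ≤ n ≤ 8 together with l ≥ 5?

148

Count contributing orbitals for each principal shell:
n=6 → 11; n=7 → 24; n=8 → 39.
Orbitals: 11 + 24 + 39 = 74. Including both spin states (m_s = ±1/2) gives 2 × 74 = 148 states.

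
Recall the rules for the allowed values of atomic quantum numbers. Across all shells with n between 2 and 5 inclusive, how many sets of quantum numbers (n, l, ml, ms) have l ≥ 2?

76

Treat each shell separately and count matching orbitals:
n=3 → 5; n=4 → 12; n=5 → 21.
Orbitals: 5 + 12 + 21 = 38. Including both spin states (ms = ±1/2) gives 2 × 38 = 76 states.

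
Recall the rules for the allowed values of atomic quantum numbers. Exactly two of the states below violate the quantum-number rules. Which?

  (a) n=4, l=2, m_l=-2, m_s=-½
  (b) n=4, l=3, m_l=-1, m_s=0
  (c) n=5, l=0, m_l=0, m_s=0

(b) has m_s = 0, but an electron's spin must be ±1/2.
(c) has m_s = 0, but an electron's spin must be ±1/2.
The remaining set (a) satisfies all four rules.

(b) and (c)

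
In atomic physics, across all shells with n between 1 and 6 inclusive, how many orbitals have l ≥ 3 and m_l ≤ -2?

Per-shell orbital counts meeting the constraint:
n=4 → 2; n=5 → 5; n=6 → 9.
Total orbitals: 2 + 5 + 9 = 16.

16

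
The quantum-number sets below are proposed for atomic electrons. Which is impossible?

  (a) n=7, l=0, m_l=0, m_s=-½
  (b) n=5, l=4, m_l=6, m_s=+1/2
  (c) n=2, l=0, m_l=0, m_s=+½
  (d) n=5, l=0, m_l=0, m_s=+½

(b)

(b) has |m_l| = 6 > l = 4, violating −l ≤ m_l ≤ l.
The remaining sets (a), (c), (d) satisfy all four rules.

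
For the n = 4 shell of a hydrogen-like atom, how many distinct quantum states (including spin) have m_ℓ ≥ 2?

The (ℓ, m_ℓ) pairs meeting m_ℓ ≥ 2 give: ℓ=2 → 1; ℓ=3 → 2.
Orbitals: 1 + 2 = 3. Each orbital carries two spin states, so 3 × 2 = 6 states.

6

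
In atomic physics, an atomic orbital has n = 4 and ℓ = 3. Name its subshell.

ℓ = 3 corresponds to the letter 'f', so the subshell is 4f.

4f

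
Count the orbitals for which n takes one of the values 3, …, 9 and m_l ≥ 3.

Treat each shell separately and count matching orbitals:
n=4 → 1; n=5 → 3; n=6 → 6; n=7 → 10; n=8 → 15; n=9 → 21.
Total orbitals: 1 + 3 + 6 + 10 + 15 + 21 = 56.

56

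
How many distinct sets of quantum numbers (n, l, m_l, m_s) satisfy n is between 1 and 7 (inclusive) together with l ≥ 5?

70

Per-shell orbital counts meeting the constraint:
n=6 → 11; n=7 → 24.
Orbitals: 11 + 24 = 35. Including both spin states (m_s = ±1/2) gives 2 × 35 = 70 states.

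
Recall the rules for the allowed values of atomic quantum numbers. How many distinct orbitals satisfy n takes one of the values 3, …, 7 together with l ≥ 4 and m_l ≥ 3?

16

Count contributing orbitals for each principal shell:
n=5 → 2; n=6 → 5; n=7 → 9.
Total orbitals: 2 + 5 + 9 = 16.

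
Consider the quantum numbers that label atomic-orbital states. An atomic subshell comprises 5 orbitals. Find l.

2l+1 = 5 gives l = 2.

l = 2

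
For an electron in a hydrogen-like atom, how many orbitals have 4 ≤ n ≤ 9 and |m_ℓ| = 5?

Treat each shell separately and count matching orbitals:
n=6 → 2; n=7 → 4; n=8 → 6; n=9 → 8.
Total orbitals: 2 + 4 + 6 + 8 = 20.

20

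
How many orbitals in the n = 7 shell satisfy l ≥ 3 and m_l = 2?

With n = 7 the allowed l are 0, 1, …, 6.
Orbitals with l ≥ 3 and m_l = 2, by l: l=3 → 1; l=4 → 1; l=5 → 1; l=6 → 1.
Total orbitals: 1 + 1 + 1 + 1 = 4.

4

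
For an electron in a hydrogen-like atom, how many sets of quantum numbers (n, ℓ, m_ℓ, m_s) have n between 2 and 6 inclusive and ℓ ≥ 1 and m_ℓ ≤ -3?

20

Per-shell orbital counts meeting the constraint:
n=4 → 1; n=5 → 3; n=6 → 6.
Orbitals: 1 + 3 + 6 = 10. Including both spin states (m_s = ±1/2) gives 2 × 10 = 20 states.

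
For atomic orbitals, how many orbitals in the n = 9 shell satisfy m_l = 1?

With n = 9 the allowed l are 0, 1, …, 8.
Contributions: l=1 → 1; l=2 → 1; l=3 → 1; l=4 → 1; l=5 → 1; l=6 → 1; l=7 → 1; l=8 → 1.
Total orbitals: 1 + 1 + 1 + 1 + 1 + 1 + 1 + 1 = 8.

8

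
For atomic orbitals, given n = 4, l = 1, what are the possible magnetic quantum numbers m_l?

-1, 0, 1

m_l takes every integer from −l to +l. With l = 1 that gives the 3 values -1, 0, 1.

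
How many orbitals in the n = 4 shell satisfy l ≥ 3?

Go through l = 0, …, 3 (the values permitted for n = 4).
Orbitals with l ≥ 3, by l: l=3 → 7.
Total orbitals: 7.

7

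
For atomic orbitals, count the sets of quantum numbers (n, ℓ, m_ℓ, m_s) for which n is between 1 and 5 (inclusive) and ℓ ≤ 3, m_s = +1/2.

Work shell by shell — for each n, count the (ℓ, m_ℓ) pairs that satisfy ℓ ≤ 3:
n=1 → 1; n=2 → 4; n=3 → 9; n=4 → 16; n=5 → 16.
Orbitals: 1 + 4 + 9 + 16 + 16 = 46. With m_s fixed to +1/2 there is one state per orbital, so 46 states.

46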